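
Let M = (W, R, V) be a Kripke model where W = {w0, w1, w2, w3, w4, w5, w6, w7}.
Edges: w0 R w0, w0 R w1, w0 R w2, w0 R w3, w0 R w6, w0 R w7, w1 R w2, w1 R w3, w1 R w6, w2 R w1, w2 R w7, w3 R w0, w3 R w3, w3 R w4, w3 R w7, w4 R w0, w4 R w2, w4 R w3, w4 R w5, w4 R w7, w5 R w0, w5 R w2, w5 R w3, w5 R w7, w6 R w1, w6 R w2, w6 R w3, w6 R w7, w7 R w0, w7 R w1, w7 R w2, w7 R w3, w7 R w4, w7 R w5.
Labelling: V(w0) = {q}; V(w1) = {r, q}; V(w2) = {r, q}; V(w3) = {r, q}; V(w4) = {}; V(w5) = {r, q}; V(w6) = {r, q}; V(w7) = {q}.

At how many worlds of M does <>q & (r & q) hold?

5

Let φ = <>q & (r & q). Evaluate φ at each world:
  w0 (successors {w0, w1, w2, w3, w6, w7}): φ is false.
  w1 (successors {w2, w3, w6}): φ is true.
  w2 (successors {w1, w7}): φ is true.
  w3 (successors {w0, w3, w4, w7}): φ is true.
  w4 (successors {w0, w2, w3, w5, w7}): φ is false.
  w5 (successors {w0, w2, w3, w7}): φ is true.
  w6 (successors {w1, w2, w3, w7}): φ is true.
  w7 (successors {w0, w1, w2, w3, w4, w5}): φ is false.
For instance, at w2:
  At w2: <>q is true, r & q is true, so <>q & (r & q) is true.
    At w2: <>q requires q at some successor in {w1, w7}.
      q holds at w1, so <>q is true at w2.
Satisfying worlds: {w1, w2, w3, w5, w6}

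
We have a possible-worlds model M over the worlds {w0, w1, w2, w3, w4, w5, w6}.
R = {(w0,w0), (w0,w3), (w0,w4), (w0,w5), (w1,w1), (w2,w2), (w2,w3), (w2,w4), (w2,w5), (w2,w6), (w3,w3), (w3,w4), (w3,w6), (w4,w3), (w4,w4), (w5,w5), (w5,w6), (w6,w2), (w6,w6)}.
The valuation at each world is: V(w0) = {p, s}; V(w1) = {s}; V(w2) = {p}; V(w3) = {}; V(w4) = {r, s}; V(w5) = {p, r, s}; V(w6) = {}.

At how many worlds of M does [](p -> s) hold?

Let φ = [](p -> s). Evaluate φ at each world:
  w0 (successors {w0, w3, w4, w5}): φ is true.
  w1 (successors {w1}): φ is true.
  w2 (successors {w2, w3, w4, w5, w6}): φ is false.
  w3 (successors {w3, w4, w6}): φ is true.
  w4 (successors {w3, w4}): φ is true.
  w5 (successors {w5, w6}): φ is true.
  w6 (successors {w2, w6}): φ is false.
For instance, at w2:
  At w2: [](p -> s) requires p -> s at every successor {w2, w3, w4, w5, w6}.
    p -> s fails at w2, so [](p -> s) is false at w2.
Satisfying worlds: {w0, w1, w3, w4, w5}

5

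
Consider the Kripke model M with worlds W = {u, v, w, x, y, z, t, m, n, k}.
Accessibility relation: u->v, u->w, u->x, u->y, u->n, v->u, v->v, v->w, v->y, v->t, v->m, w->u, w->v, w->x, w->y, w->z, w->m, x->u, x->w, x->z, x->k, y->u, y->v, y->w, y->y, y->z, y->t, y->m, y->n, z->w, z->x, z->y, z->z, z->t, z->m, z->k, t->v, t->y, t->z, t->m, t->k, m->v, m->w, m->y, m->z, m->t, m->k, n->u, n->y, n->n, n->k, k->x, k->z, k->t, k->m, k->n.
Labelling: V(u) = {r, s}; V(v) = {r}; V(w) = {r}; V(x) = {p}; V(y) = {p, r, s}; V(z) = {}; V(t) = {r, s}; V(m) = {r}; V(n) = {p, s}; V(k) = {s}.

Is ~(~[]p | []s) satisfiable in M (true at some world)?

No

Let φ = ~(~[]p | []s). Evaluate φ at each world:
  u (successors {v, w, x, y, n}): φ is false.
  v (successors {u, v, w, y, t, m}): φ is false.
  w (successors {u, v, x, y, z, m}): φ is false.
  x (successors {u, w, z, k}): φ is false.
  y (successors {u, v, w, y, z, t, m, n}): φ is false.
  z (successors {w, x, y, z, t, m, k}): φ is false.
  t (successors {v, y, z, m, k}): φ is false.
  m (successors {v, w, y, z, t, k}): φ is false.
  n (successors {u, y, n, k}): φ is false.
  k (successors {x, z, t, m, n}): φ is false.
For instance, at k:
  At k: ~[]p | []s is true, so ~(~[]p | []s) is false.
    At k: ~[]p is true, []s is false, so ~[]p | []s is true.
      At k: []p is false, so ~[]p is true.
      At k: []s requires s at every successor {x, z, t, m, n}.
        s fails at x, so []s is false at k.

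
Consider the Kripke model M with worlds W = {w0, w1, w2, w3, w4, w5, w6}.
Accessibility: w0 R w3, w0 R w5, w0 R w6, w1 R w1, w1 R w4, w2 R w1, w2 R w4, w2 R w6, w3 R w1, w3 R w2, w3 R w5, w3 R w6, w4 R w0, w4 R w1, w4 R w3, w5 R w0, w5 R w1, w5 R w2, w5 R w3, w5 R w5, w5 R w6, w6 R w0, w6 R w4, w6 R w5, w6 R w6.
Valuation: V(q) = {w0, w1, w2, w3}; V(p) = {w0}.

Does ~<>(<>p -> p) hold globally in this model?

Let φ = ~<>(<>p -> p). Evaluate φ at each world:
  w0 (successors {w3, w5, w6}): φ is false.
  w1 (successors {w1, w4}): φ is false.
  w2 (successors {w1, w4, w6}): φ is false.
  w3 (successors {w1, w2, w5, w6}): φ is false.
  w4 (successors {w0, w1, w3}): φ is false.
  w5 (successors {w0, w1, w2, w3, w5, w6}): φ is false.
  w6 (successors {w0, w4, w5, w6}): φ is false.
Detail at w0 (counterexample):
  At w0: <>(<>p -> p) is true, so ~<>(<>p -> p) is false.
    At w0: <>(<>p -> p) requires <>p -> p at some successor in {w3, w5, w6}.
      <>p -> p holds at w3, so <>(<>p -> p) is true at w0.

No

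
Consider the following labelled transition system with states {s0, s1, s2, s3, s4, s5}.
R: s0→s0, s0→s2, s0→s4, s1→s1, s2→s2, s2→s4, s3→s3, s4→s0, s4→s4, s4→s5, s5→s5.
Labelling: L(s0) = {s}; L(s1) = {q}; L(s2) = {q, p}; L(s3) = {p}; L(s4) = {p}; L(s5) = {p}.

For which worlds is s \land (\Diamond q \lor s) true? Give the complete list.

s0

Recall that \Diamond ψ holds at a world iff ψ holds at some accessible world.
Let φ = s \land (\Diamond q \lor s). Evaluate φ at each world:
  s0 (successors {s0, s2, s4}): φ is true.
  s1 (successors {s1}): φ is false.
  s2 (successors {s2, s4}): φ is false.
  s3 (successors {s3}): φ is false.
  s4 (successors {s0, s4, s5}): φ is false.
  s5 (successors {s5}): φ is false.
For instance, at s3:
  At s3: s is false, \Diamond q \lor s is false, so s \land (\Diamond q \lor s) is false.
    At s3: \Diamond q is false, s is false, so \Diamond q \lor s is false.
      At s3: \Diamond q requires q at some successor in {s3}.
        At s3: q is false.
      So \Diamond q is false at s3.
Satisfying worlds: {s0}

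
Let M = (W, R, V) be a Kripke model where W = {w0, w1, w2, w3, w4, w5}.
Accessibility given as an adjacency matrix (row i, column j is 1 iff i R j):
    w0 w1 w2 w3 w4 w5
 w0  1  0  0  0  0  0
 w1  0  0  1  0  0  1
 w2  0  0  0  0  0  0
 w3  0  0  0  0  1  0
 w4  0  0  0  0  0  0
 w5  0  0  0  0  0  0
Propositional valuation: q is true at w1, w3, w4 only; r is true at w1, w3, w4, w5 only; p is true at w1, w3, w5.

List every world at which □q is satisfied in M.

w2, w3, w4, w5

Let φ = □q. Evaluate φ at each world:
  w0 (successors {w0}): φ is false.
  w1 (successors {w2, w5}): φ is false.
  w2 (successors ∅): φ is true.
  w3 (successors {w4}): φ is true.
  w4 (successors ∅): φ is true.
  w5 (successors ∅): φ is true.
For instance, at w3:
  At w3: □q requires q at every successor {w4}.
    At w4: q is true.
  So □q is true at w3.
Satisfying worlds: {w2, w3, w4, w5}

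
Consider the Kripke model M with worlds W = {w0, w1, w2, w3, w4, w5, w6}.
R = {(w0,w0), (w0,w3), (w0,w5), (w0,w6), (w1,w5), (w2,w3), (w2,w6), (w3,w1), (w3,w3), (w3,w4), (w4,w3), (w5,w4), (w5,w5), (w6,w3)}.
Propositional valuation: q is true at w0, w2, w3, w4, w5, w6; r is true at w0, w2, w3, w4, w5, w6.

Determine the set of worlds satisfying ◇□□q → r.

w0, w2, w3, w4, w5, w6

Recall that □ψ holds at a world iff ψ holds at every accessible world, and ◇ψ holds iff ψ holds at some accessible world.
Let φ = ◇□□q → r. Evaluate φ at each world:
  w0 (successors {w0, w3, w5, w6}): φ is true.
  w1 (successors {w5}): φ is false.
  w2 (successors {w3, w6}): φ is true.
  w3 (successors {w1, w3, w4}): φ is true.
  w4 (successors {w3}): φ is true.
  w5 (successors {w4, w5}): φ is true.
  w6 (successors {w3}): φ is true.
For instance, at w5:
  At w5: ◇□□q is true, r is true, so ◇□□q → r is true.
    At w5: ◇□□q requires □□q at some successor in {w4, w5}.
      □□q holds at w5, so ◇□□q is true at w5.
Satisfying worlds: {w0, w2, w3, w4, w5, w6}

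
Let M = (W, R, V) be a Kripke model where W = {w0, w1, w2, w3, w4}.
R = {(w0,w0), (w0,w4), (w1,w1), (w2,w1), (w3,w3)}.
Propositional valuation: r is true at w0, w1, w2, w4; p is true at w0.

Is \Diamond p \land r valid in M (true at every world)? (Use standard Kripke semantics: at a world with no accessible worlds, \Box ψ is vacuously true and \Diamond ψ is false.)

No

Let φ = \Diamond p \land r. Evaluate φ at each world:
  w0 (successors {w0, w4}): φ is true.
  w1 (successors {w1}): φ is false.
  w2 (successors {w1}): φ is false.
  w3 (successors {w3}): φ is false.
  w4 (successors ∅): φ is false.
Detail at w1 (counterexample):
  At w1: \Diamond p is false, r is true, so \Diamond p \land r is false.
    At w1: \Diamond p requires p at some successor in {w1}.
      At w1: p is false.
    So \Diamond p is false at w1.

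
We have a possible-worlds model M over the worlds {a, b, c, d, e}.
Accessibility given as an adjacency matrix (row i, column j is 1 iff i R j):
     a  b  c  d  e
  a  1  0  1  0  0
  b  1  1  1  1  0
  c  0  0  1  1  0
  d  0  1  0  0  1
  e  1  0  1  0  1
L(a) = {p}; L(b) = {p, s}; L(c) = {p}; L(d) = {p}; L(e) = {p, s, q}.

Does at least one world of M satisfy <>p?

Yes

Let φ = <>p. Evaluate φ at each world:
  a (successors {a, c}): φ is true.
  b (successors {a, b, c, d}): φ is true.
  c (successors {c, d}): φ is true.
  d (successors {b, e}): φ is true.
  e (successors {a, c, e}): φ is true.
Detail at a (witness):
  At a: <>p requires p at some successor in {a, c}.
    p holds at a, so <>p is true at a.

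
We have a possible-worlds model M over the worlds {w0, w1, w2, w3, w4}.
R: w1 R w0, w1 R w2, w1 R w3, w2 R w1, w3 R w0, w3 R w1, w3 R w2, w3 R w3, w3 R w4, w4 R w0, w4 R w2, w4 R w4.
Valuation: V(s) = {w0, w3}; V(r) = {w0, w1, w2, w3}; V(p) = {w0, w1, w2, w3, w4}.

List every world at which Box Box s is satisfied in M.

w0

Recall that Box ψ holds at a world iff ψ holds at every accessible world, and Dia ψ holds iff ψ holds at some accessible world.
Let φ = Box Box s. Evaluate φ at each world:
  w0 (successors ∅): φ is true.
  w1 (successors {w0, w2, w3}): φ is false.
  w2 (successors {w1}): φ is false.
  w3 (successors {w0, w1, w2, w3, w4}): φ is false.
  w4 (successors {w0, w2, w4}): φ is false.
For instance, at w3:
  At w3: Box Box s requires Box s at every successor {w0, w1, w2, w3, w4}.
    Box s fails at w1, so Box Box s is false at w3.
      At w1: Box s requires s at every successor {w0, w2, w3}.
        s fails at w2, so Box s is false at w1.
Satisfying worlds: {w0}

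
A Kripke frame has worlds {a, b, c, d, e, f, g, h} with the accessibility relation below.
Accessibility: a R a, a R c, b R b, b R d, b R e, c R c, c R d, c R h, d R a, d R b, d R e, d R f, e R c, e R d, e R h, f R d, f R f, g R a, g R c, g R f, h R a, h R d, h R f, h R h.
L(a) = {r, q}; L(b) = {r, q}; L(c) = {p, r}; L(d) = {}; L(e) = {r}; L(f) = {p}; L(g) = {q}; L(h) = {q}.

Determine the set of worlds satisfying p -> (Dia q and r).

Recall that Dia ψ holds at a world iff ψ holds at some accessible world.
Let φ = p -> (Dia q and r). Evaluate φ at each world:
  a (successors {a, c}): φ is true.
  b (successors {b, d, e}): φ is true.
  c (successors {c, d, h}): φ is true.
  d (successors {a, b, e, f}): φ is true.
  e (successors {c, d, h}): φ is true.
  f (successors {d, f}): φ is false.
  g (successors {a, c, f}): φ is true.
  h (successors {a, d, f, h}): φ is true.
For instance, at g:
  At g: p is false, Dia q and r is false, so p -> (Dia q and r) is true.
    At g: Dia q is true, r is false, so Dia q and r is false.
      At g: Dia q requires q at some successor in {a, c, f}.
        q holds at a, so Dia q is true at g.
Satisfying worlds: {a, b, c, d, e, g, h}

a, b, c, d, e, g, h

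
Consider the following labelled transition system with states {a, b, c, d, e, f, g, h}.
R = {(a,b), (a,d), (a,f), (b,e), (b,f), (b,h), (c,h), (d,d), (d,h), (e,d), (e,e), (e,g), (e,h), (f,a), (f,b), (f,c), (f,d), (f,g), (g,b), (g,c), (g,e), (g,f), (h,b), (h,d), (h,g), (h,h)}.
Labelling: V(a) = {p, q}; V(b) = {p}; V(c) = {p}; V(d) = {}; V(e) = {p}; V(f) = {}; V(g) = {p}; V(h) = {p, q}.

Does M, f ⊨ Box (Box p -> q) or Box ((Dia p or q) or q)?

Yes

At f: Box (Box p -> q) is false, Box ((Dia p or q) or q) is true, so Box (Box p -> q) or Box ((Dia p or q) or q) is true.
  At f: Box (Box p -> q) requires Box p -> q at every successor {a, b, c, d, g}.
    Box p -> q fails at c, so Box (Box p -> q) is false at f.
      At c: Box p is true, q is false, so Box p -> q is false.
  At f: Box ((Dia p or q) or q) requires (Dia p or q) or q at every successor {a, b, c, d, g}.
    At a: (Dia p or q) or q is true.
    At b: (Dia p or q) or q is true.
    At c: (Dia p or q) or q is true.
    At d: (Dia p or q) or q is true.
    At g: (Dia p or q) or q is true.
  So Box ((Dia p or q) or q) is true at f.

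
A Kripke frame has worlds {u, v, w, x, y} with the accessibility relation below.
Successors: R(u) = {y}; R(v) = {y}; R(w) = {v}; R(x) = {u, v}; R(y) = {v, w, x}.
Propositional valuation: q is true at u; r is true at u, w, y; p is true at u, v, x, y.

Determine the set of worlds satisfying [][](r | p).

u, v, w, x, y

Let φ = [][](r | p). Evaluate φ at each world:
  u (successors {y}): φ is true.
  v (successors {y}): φ is true.
  w (successors {v}): φ is true.
  x (successors {u, v}): φ is true.
  y (successors {v, w, x}): φ is true.
For instance, at v:
  At v: [][](r | p) requires [](r | p) at every successor {y}.
      At y: [](r | p) requires r | p at every successor {v, w, x}.
        At v: r | p is true.
        At w: r | p is true.
        At x: r | p is true.
      So [](r | p) is true at y.
  So [][](r | p) is true at v.
Satisfying worlds: {u, v, w, x, y}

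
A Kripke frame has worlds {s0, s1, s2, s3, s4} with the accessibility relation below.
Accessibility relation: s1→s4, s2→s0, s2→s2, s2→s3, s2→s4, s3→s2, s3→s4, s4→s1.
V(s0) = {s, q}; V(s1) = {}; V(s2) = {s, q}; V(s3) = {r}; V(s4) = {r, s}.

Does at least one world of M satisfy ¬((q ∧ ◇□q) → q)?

No

Recall that □ψ holds at a world iff ψ holds at every accessible world, and ◇ψ holds iff ψ holds at some accessible world.
Let φ = ¬((q ∧ ◇□q) → q). Evaluate φ at each world:
  s0 (successors ∅): φ is false.
  s1 (successors {s4}): φ is false.
  s2 (successors {s0, s2, s3, s4}): φ is false.
  s3 (successors {s2, s4}): φ is false.
  s4 (successors {s1}): φ is false.
For instance, at s4:
  At s4: (q ∧ ◇□q) → q is true, so ¬((q ∧ ◇□q) → q) is false.
    At s4: q ∧ ◇□q is false, q is false, so (q ∧ ◇□q) → q is true.
      At s4: q is false, ◇□q is false, so q ∧ ◇□q is false.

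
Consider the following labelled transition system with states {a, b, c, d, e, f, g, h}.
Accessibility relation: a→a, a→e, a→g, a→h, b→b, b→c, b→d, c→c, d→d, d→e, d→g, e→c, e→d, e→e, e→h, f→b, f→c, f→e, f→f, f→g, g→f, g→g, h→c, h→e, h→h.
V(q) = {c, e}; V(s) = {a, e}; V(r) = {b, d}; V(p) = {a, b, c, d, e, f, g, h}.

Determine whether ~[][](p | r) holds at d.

At d: [][](p | r) is true, so ~[][](p | r) is false.
  At d: [][](p | r) requires [](p | r) at every successor {d, e, g}.
      At d: [](p | r) requires p | r at every successor {d, e, g}.
        At d: p | r is true.
        At e: p | r is true.
        At g: p | r is true.
      So [](p | r) is true at d.
      At e: [](p | r) requires p | r at every successor {c, d, e, h}.
        At c: p | r is true.
        At d: p | r is true.
        At e: p | r is true.
        At h: p | r is true.
      So [](p | r) is true at e.
      At g: [](p | r) requires p | r at every successor {f, g}.
        At f: p | r is true.
        At g: p | r is true.
      So [](p | r) is true at g.
  So [][](p | r) is true at d.

No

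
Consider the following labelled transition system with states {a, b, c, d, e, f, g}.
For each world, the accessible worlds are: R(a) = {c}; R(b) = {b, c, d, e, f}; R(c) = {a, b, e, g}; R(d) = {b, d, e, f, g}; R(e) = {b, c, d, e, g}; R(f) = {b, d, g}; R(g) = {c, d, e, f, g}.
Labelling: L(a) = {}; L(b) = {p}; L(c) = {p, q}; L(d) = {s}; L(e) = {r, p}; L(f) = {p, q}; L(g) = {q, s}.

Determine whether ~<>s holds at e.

No

Recall that <>ψ holds at a world iff ψ holds at some accessible world.
At e: <>s is true, so ~<>s is false.
  At e: <>s requires s at some successor in {b, c, d, e, g}.
    s holds at d, so <>s is true at e.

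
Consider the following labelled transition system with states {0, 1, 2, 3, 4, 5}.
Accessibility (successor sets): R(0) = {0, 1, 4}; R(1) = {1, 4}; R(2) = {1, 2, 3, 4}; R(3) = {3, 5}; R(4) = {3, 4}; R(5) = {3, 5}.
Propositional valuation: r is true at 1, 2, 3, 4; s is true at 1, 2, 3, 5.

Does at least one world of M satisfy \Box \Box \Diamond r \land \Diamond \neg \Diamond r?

Recall that \Box ψ holds at a world iff ψ holds at every accessible world, and \Diamond ψ holds iff ψ holds at some accessible world.
Let φ = \Box \Box \Diamond r \land \Diamond \neg \Diamond r. Evaluate φ at each world:
  0 (successors {0, 1, 4}): φ is false.
  1 (successors {1, 4}): φ is false.
  2 (successors {1, 2, 3, 4}): φ is false.
  3 (successors {3, 5}): φ is false.
  4 (successors {3, 4}): φ is false.
  5 (successors {3, 5}): φ is false.
For instance, at 4:
  At 4: \Box \Box \Diamond r is true, \Diamond \neg \Diamond r is false, so \Box \Box \Diamond r \land \Diamond \neg \Diamond r is false.
    At 4: \Box \Box \Diamond r requires \Box \Diamond r at every successor {3, 4}.
      At 3: \Box \Diamond r is true.
      At 4: \Box \Diamond r is true.
    So \Box \Box \Diamond r is true at 4.
    At 4: \Diamond \neg \Diamond r requires \neg \Diamond r at some successor in {3, 4}.
      At 3: \neg \Diamond r is false.
      At 4: \neg \Diamond r is false.
    So \Diamond \neg \Diamond r is false at 4.

No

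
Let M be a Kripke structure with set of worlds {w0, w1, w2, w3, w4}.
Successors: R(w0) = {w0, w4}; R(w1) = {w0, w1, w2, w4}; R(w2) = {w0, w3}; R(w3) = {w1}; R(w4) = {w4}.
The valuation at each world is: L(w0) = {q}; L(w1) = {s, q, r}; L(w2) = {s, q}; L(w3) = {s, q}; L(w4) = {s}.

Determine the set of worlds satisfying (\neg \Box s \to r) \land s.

w1, w3, w4

Let φ = (\neg \Box s \to r) \land s. Evaluate φ at each world:
  w0 (successors {w0, w4}): φ is false.
  w1 (successors {w0, w1, w2, w4}): φ is true.
  w2 (successors {w0, w3}): φ is false.
  w3 (successors {w1}): φ is true.
  w4 (successors {w4}): φ is true.
For instance, at w4:
  At w4: \neg \Box s \to r is true, s is true, so (\neg \Box s \to r) \land s is true.
    At w4: \neg \Box s is false, r is false, so \neg \Box s \to r is true.
      At w4: \Box s is true, so \neg \Box s is false.
Satisfying worlds: {w1, w3, w4}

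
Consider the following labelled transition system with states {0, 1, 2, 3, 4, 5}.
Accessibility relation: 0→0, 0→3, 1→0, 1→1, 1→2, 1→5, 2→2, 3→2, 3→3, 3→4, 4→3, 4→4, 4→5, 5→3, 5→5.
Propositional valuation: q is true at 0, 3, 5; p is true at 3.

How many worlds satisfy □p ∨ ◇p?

Recall that □ψ holds at a world iff ψ holds at every accessible world, and ◇ψ holds iff ψ holds at some accessible world.
Let φ = □p ∨ ◇p. Evaluate φ at each world:
  0 (successors {0, 3}): φ is true.
  1 (successors {0, 1, 2, 5}): φ is false.
  2 (successors {2}): φ is false.
  3 (successors {2, 3, 4}): φ is true.
  4 (successors {3, 4, 5}): φ is true.
  5 (successors {3, 5}): φ is true.
For instance, at 4:
  At 4: □p is false, ◇p is true, so □p ∨ ◇p is true.
    At 4: □p requires p at every successor {3, 4, 5}.
      p fails at 4, so □p is false at 4.
    At 4: ◇p requires p at some successor in {3, 4, 5}.
      p holds at 3, so ◇p is true at 4.
Satisfying worlds: {0, 3, 4, 5}

4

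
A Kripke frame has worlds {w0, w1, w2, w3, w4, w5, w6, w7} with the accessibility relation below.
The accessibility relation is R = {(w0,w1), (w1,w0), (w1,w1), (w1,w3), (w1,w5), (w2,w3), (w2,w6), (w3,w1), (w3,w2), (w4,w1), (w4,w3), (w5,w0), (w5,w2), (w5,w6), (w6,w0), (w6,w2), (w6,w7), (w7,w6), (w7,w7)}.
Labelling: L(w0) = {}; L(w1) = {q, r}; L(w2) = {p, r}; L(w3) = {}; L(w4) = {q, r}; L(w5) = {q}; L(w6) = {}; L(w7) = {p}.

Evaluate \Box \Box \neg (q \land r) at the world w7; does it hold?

At w7: \Box \Box \neg (q \land r) requires \Box \neg (q \land r) at every successor {w6, w7}.
    At w6: \Box \neg (q \land r) requires \neg (q \land r) at every successor {w0, w2, w7}.
      At w0: \neg (q \land r) is true.
      At w2: \neg (q \land r) is true.
      At w7: \neg (q \land r) is true.
    So \Box \neg (q \land r) is true at w6.
    At w7: \Box \neg (q \land r) requires \neg (q \land r) at every successor {w6, w7}.
      At w6: \neg (q \land r) is true.
      At w7: \neg (q \land r) is true.
    So \Box \neg (q \land r) is true at w7.
So \Box \Box \neg (q \land r) is true at w7.

Yes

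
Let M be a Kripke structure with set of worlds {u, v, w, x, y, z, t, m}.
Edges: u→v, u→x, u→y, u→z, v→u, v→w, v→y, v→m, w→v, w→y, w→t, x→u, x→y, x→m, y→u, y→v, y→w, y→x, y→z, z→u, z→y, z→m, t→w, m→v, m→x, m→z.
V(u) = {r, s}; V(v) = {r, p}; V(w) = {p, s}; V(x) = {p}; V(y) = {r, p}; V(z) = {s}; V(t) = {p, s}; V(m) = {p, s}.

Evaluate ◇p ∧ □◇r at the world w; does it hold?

At w: ◇p is true, □◇r is false, so ◇p ∧ □◇r is false.
  At w: ◇p requires p at some successor in {v, y, t}.
    p holds at v, so ◇p is true at w.
  At w: □◇r requires ◇r at every successor {v, y, t}.
    ◇r fails at t, so □◇r is false at w.
      At t: ◇r requires r at some successor in {w}.
        At w: r is false.
      So ◇r is false at t.

No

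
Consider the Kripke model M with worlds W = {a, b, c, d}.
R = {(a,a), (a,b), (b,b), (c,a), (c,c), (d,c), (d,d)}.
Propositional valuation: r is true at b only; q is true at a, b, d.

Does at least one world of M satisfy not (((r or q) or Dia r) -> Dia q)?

Let φ = not (((r or q) or Dia r) -> Dia q). Evaluate φ at each world:
  a (successors {a, b}): φ is false.
  b (successors {b}): φ is false.
  c (successors {a, c}): φ is false.
  d (successors {c, d}): φ is false.
For instance, at b:
  At b: ((r or q) or Dia r) -> Dia q is true, so not (((r or q) or Dia r) -> Dia q) is false.
    At b: (r or q) or Dia r is true, Dia q is true, so ((r or q) or Dia r) -> Dia q is true.
      At b: r or q is true, Dia r is true, so (r or q) or Dia r is true.
      At b: Dia q requires q at some successor in {b}.
        q holds at b, so Dia q is true at b.

No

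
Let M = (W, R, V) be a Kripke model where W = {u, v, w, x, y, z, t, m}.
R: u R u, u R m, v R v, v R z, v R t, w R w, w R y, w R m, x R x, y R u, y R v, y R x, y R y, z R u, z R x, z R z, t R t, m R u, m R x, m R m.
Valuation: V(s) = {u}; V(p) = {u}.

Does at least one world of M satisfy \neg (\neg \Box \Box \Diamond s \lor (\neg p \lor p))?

No

Let φ = \neg (\neg \Box \Box \Diamond s \lor (\neg p \lor p)). Evaluate φ at each world:
  u (successors {u, m}): φ is false.
  v (successors {v, z, t}): φ is false.
  w (successors {w, y, m}): φ is false.
  x (successors {x}): φ is false.
  y (successors {u, v, x, y}): φ is false.
  z (successors {u, x, z}): φ is false.
  t (successors {t}): φ is false.
  m (successors {u, x, m}): φ is false.
For instance, at y:
  At y: \neg \Box \Box \Diamond s \lor (\neg p \lor p) is true, so \neg (\neg \Box \Box \Diamond s \lor (\neg p \lor p)) is false.
    At y: \neg \Box \Box \Diamond s is true, \neg p \lor p is true, so \neg \Box \Box \Diamond s \lor (\neg p \lor p) is true.
      At y: \Box \Box \Diamond s is false, so \neg \Box \Box \Diamond s is true.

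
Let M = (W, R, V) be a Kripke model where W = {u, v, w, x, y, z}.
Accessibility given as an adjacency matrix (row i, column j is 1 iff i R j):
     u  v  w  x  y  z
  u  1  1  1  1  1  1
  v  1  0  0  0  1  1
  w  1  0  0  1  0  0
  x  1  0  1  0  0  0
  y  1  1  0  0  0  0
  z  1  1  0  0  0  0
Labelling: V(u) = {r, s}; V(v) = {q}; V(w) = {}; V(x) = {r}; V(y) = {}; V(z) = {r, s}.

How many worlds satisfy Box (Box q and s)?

Let φ = Box (Box q and s). Evaluate φ at each world:
  u (successors {u, v, w, x, y, z}): φ is false.
  v (successors {u, y, z}): φ is false.
  w (successors {u, x}): φ is false.
  x (successors {u, w}): φ is false.
  y (successors {u, v}): φ is false.
  z (successors {u, v}): φ is false.
For instance, at v:
  At v: Box (Box q and s) requires Box q and s at every successor {u, y, z}.
    Box q and s fails at u, so Box (Box q and s) is false at v.
      At u: Box q is false, s is true, so Box q and s is false.
Satisfying worlds: none.

0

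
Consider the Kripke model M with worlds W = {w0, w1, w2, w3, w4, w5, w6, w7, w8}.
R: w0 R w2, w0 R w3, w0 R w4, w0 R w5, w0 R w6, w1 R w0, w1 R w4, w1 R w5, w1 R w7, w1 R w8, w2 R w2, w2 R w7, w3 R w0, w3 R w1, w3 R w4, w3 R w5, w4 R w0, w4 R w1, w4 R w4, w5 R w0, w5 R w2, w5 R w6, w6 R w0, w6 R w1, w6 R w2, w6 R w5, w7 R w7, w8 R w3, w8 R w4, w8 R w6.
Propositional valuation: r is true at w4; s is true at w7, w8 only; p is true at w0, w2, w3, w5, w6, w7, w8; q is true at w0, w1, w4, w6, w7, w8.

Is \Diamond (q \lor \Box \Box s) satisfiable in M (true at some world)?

Let φ = \Diamond (q \lor \Box \Box s). Evaluate φ at each world:
  w0 (successors {w2, w3, w4, w5, w6}): φ is true.
  w1 (successors {w0, w4, w5, w7, w8}): φ is true.
  w2 (successors {w2, w7}): φ is true.
  w3 (successors {w0, w1, w4, w5}): φ is true.
  w4 (successors {w0, w1, w4}): φ is true.
  w5 (successors {w0, w2, w6}): φ is true.
  w6 (successors {w0, w1, w2, w5}): φ is true.
  w7 (successors {w7}): φ is true.
  w8 (successors {w3, w4, w6}): φ is true.
Detail at w0 (witness):
  At w0: \Diamond (q \lor \Box \Box s) requires q \lor \Box \Box s at some successor in {w2, w3, w4, w5, w6}.
    q \lor \Box \Box s holds at w4, so \Diamond (q \lor \Box \Box s) is true at w0.
      At w4: q is true, \Box \Box s is false, so q \lor \Box \Box s is true.

Yes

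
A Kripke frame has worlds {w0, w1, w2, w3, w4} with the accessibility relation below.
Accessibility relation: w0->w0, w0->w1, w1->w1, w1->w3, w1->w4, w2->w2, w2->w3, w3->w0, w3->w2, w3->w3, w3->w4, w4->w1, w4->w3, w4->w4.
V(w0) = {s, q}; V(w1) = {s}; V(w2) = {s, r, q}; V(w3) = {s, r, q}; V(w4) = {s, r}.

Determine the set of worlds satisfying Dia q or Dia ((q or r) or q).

Recall that Dia ψ holds at a world iff ψ holds at some accessible world.
Let φ = Dia q or Dia ((q or r) or q). Evaluate φ at each world:
  w0 (successors {w0, w1}): φ is true.
  w1 (successors {w1, w3, w4}): φ is true.
  w2 (successors {w2, w3}): φ is true.
  w3 (successors {w0, w2, w3, w4}): φ is true.
  w4 (successors {w1, w3, w4}): φ is true.
For instance, at w0:
  At w0: Dia q is true, Dia ((q or r) or q) is true, so Dia q or Dia ((q or r) or q) is true.
    At w0: Dia q requires q at some successor in {w0, w1}.
      q holds at w0, so Dia q is true at w0.
    At w0: Dia ((q or r) or q) requires (q or r) or q at some successor in {w0, w1}.
      (q or r) or q holds at w0, so Dia ((q or r) or q) is true at w0.
Satisfying worlds: {w0, w1, w2, w3, w4}

w0, w1, w2, w3, w4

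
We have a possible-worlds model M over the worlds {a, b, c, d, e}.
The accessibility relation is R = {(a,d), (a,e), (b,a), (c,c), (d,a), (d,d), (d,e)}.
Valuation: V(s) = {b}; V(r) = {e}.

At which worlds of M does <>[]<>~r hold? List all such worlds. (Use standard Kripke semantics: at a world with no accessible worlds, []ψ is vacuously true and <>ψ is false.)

a, c, d

Let φ = <>[]<>~r. Evaluate φ at each world:
  a (successors {d, e}): φ is true.
  b (successors {a}): φ is false.
  c (successors {c}): φ is true.
  d (successors {a, d, e}): φ is true.
  e (successors ∅): φ is false.
For instance, at a:
  At a: <>[]<>~r requires []<>~r at some successor in {d, e}.
    []<>~r holds at e, so <>[]<>~r is true at a.
      At e: no accessible worlds, so []<>~r holds vacuously.
Satisfying worlds: {a, c, d}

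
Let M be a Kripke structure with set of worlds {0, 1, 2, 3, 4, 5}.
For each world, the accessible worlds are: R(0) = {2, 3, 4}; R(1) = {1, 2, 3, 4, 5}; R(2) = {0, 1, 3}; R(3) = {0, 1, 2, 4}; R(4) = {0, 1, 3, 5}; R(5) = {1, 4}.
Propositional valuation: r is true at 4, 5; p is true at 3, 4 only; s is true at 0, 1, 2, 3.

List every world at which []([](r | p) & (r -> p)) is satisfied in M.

none

Let φ = []([](r | p) & (r -> p)). Evaluate φ at each world:
  0 (successors {2, 3, 4}): φ is false.
  1 (successors {1, 2, 3, 4, 5}): φ is false.
  2 (successors {0, 1, 3}): φ is false.
  3 (successors {0, 1, 2, 4}): φ is false.
  4 (successors {0, 1, 3, 5}): φ is false.
  5 (successors {1, 4}): φ is false.
For instance, at 4:
  At 4: []([](r | p) & (r -> p)) requires [](r | p) & (r -> p) at every successor {0, 1, 3, 5}.
    [](r | p) & (r -> p) fails at 0, so []([](r | p) & (r -> p)) is false at 4.
      At 0: [](r | p) is false, r -> p is true, so [](r | p) & (r -> p) is false.
Satisfying worlds: none.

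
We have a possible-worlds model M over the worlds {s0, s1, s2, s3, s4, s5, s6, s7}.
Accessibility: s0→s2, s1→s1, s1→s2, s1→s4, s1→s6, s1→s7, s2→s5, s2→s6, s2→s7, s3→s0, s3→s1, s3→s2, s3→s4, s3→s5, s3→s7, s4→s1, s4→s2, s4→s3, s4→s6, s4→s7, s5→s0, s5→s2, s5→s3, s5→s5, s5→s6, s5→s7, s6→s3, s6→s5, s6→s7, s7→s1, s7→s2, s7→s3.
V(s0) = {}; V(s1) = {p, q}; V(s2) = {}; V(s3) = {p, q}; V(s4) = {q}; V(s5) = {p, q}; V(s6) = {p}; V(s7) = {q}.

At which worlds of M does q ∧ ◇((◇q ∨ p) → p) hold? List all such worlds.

s1, s3, s4, s5, s7

Recall that ◇ψ holds at a world iff ψ holds at some accessible world.
Let φ = q ∧ ◇((◇q ∨ p) → p). Evaluate φ at each world:
  s0 (successors {s2}): φ is false.
  s1 (successors {s1, s2, s4, s6, s7}): φ is true.
  s2 (successors {s5, s6, s7}): φ is false.
  s3 (successors {s0, s1, s2, s4, s5, s7}): φ is true.
  s4 (successors {s1, s2, s3, s6, s7}): φ is true.
  s5 (successors {s0, s2, s3, s5, s6, s7}): φ is true.
  s6 (successors {s3, s5, s7}): φ is false.
  s7 (successors {s1, s2, s3}): φ is true.
For instance, at s2:
  At s2: q is false, ◇((◇q ∨ p) → p) is true, so q ∧ ◇((◇q ∨ p) → p) is false.
    At s2: ◇((◇q ∨ p) → p) requires (◇q ∨ p) → p at some successor in {s5, s6, s7}.
      (◇q ∨ p) → p holds at s5, so ◇((◇q ∨ p) → p) is true at s2.
Satisfying worlds: {s1, s3, s4, s5, s7}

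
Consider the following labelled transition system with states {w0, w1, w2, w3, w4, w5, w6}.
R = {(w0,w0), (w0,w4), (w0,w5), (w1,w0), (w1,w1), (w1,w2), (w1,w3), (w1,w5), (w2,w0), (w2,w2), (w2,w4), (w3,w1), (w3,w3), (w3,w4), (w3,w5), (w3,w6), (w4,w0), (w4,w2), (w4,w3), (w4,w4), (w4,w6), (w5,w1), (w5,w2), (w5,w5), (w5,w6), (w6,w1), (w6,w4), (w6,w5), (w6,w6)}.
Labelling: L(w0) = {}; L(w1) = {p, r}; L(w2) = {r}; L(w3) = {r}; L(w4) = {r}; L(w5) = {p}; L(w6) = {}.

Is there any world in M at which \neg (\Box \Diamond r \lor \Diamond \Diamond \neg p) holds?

Let φ = \neg (\Box \Diamond r \lor \Diamond \Diamond \neg p). Evaluate φ at each world:
  w0 (successors {w0, w4, w5}): φ is false.
  w1 (successors {w0, w1, w2, w3, w5}): φ is false.
  w2 (successors {w0, w2, w4}): φ is false.
  w3 (successors {w1, w3, w4, w5, w6}): φ is false.
  w4 (successors {w0, w2, w3, w4, w6}): φ is false.
  w5 (successors {w1, w2, w5, w6}): φ is false.
  w6 (successors {w1, w4, w5, w6}): φ is false.
For instance, at w0:
  At w0: \Box \Diamond r \lor \Diamond \Diamond \neg p is true, so \neg (\Box \Diamond r \lor \Diamond \Diamond \neg p) is false.
    At w0: \Box \Diamond r is true, \Diamond \Diamond \neg p is true, so \Box \Diamond r \lor \Diamond \Diamond \neg p is true.
      At w0: \Box \Diamond r requires \Diamond r at every successor {w0, w4, w5}.
        At w0: \Diamond r is true.
        At w4: \Diamond r is true.
        At w5: \Diamond r is true.
      So \Box \Diamond r is true at w0.
      At w0: \Diamond \Diamond \neg p requires \Diamond \neg p at some successor in {w0, w4, w5}.
        \Diamond \neg p holds at w0, so \Diamond \Diamond \neg p is true at w0.

No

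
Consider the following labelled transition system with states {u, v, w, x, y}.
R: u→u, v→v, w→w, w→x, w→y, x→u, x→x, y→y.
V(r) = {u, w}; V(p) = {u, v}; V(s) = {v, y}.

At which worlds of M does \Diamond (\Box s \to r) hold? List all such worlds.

Let φ = \Diamond (\Box s \to r). Evaluate φ at each world:
  u (successors {u}): φ is true.
  v (successors {v}): φ is false.
  w (successors {w, x, y}): φ is true.
  x (successors {u, x}): φ is true.
  y (successors {y}): φ is false.
For instance, at y:
  At y: \Diamond (\Box s \to r) requires \Box s \to r at some successor in {y}.
    At y: \Box s \to r is false.
  So \Diamond (\Box s \to r) is false at y.
Satisfying worlds: {u, w, x}

u, w, x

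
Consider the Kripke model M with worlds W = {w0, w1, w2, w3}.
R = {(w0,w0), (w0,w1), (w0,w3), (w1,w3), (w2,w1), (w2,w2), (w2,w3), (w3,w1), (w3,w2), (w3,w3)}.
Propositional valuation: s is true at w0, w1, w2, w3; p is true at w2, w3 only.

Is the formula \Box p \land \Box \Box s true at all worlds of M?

No

Let φ = \Box p \land \Box \Box s. Evaluate φ at each world:
  w0 (successors {w0, w1, w3}): φ is false.
  w1 (successors {w3}): φ is true.
  w2 (successors {w1, w2, w3}): φ is false.
  w3 (successors {w1, w2, w3}): φ is false.
Detail at w0 (counterexample):
  At w0: \Box p is false, \Box \Box s is true, so \Box p \land \Box \Box s is false.
    At w0: \Box p requires p at every successor {w0, w1, w3}.
      p fails at w0, so \Box p is false at w0.
    At w0: \Box \Box s requires \Box s at every successor {w0, w1, w3}.
      At w0: \Box s is true.
      At w1: \Box s is true.
      At w3: \Box s is true.
    So \Box \Box s is true at w0.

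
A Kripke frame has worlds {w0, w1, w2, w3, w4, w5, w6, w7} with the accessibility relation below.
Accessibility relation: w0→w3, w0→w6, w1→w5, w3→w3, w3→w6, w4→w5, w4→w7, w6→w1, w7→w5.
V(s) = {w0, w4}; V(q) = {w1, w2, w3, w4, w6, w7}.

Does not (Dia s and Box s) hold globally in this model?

Recall that Box ψ holds at a world iff ψ holds at every accessible world, and Dia ψ holds iff ψ holds at some accessible world.
Let φ = not (Dia s and Box s). Evaluate φ at each world:
  w0 (successors {w3, w6}): φ is true.
  w1 (successors {w5}): φ is true.
  w2 (successors ∅): φ is true.
  w3 (successors {w3, w6}): φ is true.
  w4 (successors {w5, w7}): φ is true.
  w5 (successors ∅): φ is true.
  w6 (successors {w1}): φ is true.
  w7 (successors {w5}): φ is true.
For instance, at w3:
  At w3: Dia s and Box s is false, so not (Dia s and Box s) is true.
    At w3: Dia s is false, Box s is false, so Dia s and Box s is false.
      At w3: Dia s requires s at some successor in {w3, w6}.
        At w3: s is false.
        At w6: s is false.
      So Dia s is false at w3.
      At w3: Box s requires s at every successor {w3, w6}.
        s fails at w3, so Box s is false at w3.

Yes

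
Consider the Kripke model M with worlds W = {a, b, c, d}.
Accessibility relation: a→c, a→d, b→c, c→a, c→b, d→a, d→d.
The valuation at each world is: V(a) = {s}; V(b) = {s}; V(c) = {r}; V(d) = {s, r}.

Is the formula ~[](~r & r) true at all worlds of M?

Yes

Let φ = ~[](~r & r). Evaluate φ at each world:
  a (successors {c, d}): φ is true.
  b (successors {c}): φ is true.
  c (successors {a, b}): φ is true.
  d (successors {a, d}): φ is true.
For instance, at d:
  At d: [](~r & r) is false, so ~[](~r & r) is true.
    At d: [](~r & r) requires ~r & r at every successor {a, d}.
      ~r & r fails at a, so [](~r & r) is false at d.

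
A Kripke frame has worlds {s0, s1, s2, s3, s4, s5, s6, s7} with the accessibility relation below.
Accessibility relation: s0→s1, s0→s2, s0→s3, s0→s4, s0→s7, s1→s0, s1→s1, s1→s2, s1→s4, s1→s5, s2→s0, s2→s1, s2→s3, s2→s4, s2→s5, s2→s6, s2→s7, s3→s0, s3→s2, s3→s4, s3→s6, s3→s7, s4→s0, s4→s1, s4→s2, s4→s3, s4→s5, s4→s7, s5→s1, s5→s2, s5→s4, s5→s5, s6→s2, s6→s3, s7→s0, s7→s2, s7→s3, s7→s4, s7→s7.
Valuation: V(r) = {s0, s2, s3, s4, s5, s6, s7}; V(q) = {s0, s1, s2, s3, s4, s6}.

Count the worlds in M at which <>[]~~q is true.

2

Recall that []ψ holds at a world iff ψ holds at every accessible world, and <>ψ holds iff ψ holds at some accessible world.
Let φ = <>[]~~q. Evaluate φ at each world:
  s0 (successors {s1, s2, s3, s4, s7}): φ is false.
  s1 (successors {s0, s1, s2, s4, s5}): φ is false.
  s2 (successors {s0, s1, s3, s4, s5, s6, s7}): φ is true.
  s3 (successors {s0, s2, s4, s6, s7}): φ is true.
  s4 (successors {s0, s1, s2, s3, s5, s7}): φ is false.
  s5 (successors {s1, s2, s4, s5}): φ is false.
  s6 (successors {s2, s3}): φ is false.
  s7 (successors {s0, s2, s3, s4, s7}): φ is false.
For instance, at s7:
  At s7: <>[]~~q requires []~~q at some successor in {s0, s2, s3, s4, s7}.
    At s0: []~~q is false.
    At s2: []~~q is false.
    At s3: []~~q is false.
    At s4: []~~q is false.
    At s7: []~~q is false.
  So <>[]~~q is false at s7.
Satisfying worlds: {s2, s3}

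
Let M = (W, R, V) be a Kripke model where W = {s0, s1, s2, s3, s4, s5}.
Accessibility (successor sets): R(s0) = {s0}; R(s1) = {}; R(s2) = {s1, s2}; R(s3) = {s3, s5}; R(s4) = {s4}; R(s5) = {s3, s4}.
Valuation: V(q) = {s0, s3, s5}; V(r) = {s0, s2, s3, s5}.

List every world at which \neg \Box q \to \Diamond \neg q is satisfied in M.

s0, s1, s2, s3, s4, s5

Recall that \Box ψ holds at a world iff ψ holds at every accessible world, and \Diamond ψ holds iff ψ holds at some accessible world.
Let φ = \neg \Box q \to \Diamond \neg q. Evaluate φ at each world:
  s0 (successors {s0}): φ is true.
  s1 (successors ∅): φ is true.
  s2 (successors {s1, s2}): φ is true.
  s3 (successors {s3, s5}): φ is true.
  s4 (successors {s4}): φ is true.
  s5 (successors {s3, s4}): φ is true.
For instance, at s5:
  At s5: \neg \Box q is true, \Diamond \neg q is true, so \neg \Box q \to \Diamond \neg q is true.
    At s5: \Box q is false, so \neg \Box q is true.
      At s5: \Box q requires q at every successor {s3, s4}.
        q fails at s4, so \Box q is false at s5.
    At s5: \Diamond \neg q requires \neg q at some successor in {s3, s4}.
      \neg q holds at s4, so \Diamond \neg q is true at s5.
Satisfying worlds: {s0, s1, s2, s3, s4, s5}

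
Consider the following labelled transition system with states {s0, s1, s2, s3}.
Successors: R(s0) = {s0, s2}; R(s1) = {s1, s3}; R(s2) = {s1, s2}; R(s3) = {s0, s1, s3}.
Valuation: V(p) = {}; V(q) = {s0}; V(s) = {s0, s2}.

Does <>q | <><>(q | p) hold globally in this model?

No

Let φ = <>q | <><>(q | p). Evaluate φ at each world:
  s0 (successors {s0, s2}): φ is true.
  s1 (successors {s1, s3}): φ is true.
  s2 (successors {s1, s2}): φ is false.
  s3 (successors {s0, s1, s3}): φ is true.
Detail at s2 (counterexample):
  At s2: <>q is false, <><>(q | p) is false, so <>q | <><>(q | p) is false.
    At s2: <>q requires q at some successor in {s1, s2}.
      At s1: q is false.
      At s2: q is false.
    So <>q is false at s2.
    At s2: <><>(q | p) requires <>(q | p) at some successor in {s1, s2}.
      At s1: <>(q | p) is false.
      At s2: <>(q | p) is false.
    So <><>(q | p) is false at s2.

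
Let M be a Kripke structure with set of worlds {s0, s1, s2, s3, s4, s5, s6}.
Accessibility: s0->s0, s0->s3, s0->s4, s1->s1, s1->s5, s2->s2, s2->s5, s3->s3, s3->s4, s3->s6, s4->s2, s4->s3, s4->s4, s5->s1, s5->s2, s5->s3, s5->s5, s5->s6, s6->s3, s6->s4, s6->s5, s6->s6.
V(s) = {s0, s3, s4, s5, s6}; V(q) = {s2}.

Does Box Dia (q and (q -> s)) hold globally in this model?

No

Recall that Box ψ holds at a world iff ψ holds at every accessible world, and Dia ψ holds iff ψ holds at some accessible world.
Let φ = Box Dia (q and (q -> s)). Evaluate φ at each world:
  s0 (successors {s0, s3, s4}): φ is false.
  s1 (successors {s1, s5}): φ is false.
  s2 (successors {s2, s5}): φ is false.
  s3 (successors {s3, s4, s6}): φ is false.
  s4 (successors {s2, s3, s4}): φ is false.
  s5 (successors {s1, s2, s3, s5, s6}): φ is false.
  s6 (successors {s3, s4, s5, s6}): φ is false.
Detail at s0 (counterexample):
  At s0: Box Dia (q and (q -> s)) requires Dia (q and (q -> s)) at every successor {s0, s3, s4}.
    Dia (q and (q -> s)) fails at s0, so Box Dia (q and (q -> s)) is false at s0.
      At s0: Dia (q and (q -> s)) requires q and (q -> s) at some successor in {s0, s3, s4}.
        At s0: q and (q -> s) is false.
        At s3: q and (q -> s) is false.
        At s4: q and (q -> s) is false.
      So Dia (q and (q -> s)) is false at s0.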